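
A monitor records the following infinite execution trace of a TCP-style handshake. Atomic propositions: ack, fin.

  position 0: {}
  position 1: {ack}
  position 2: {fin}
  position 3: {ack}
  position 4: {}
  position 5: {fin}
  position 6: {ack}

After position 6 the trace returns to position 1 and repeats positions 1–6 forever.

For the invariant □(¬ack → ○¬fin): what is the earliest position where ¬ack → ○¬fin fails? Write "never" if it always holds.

Check ¬ack → ○¬fin at each position in order: 0 ✓, 1 ✓, 2 ✓, 3 ✓.
At position 4 the labels are {} and the next position 5 has {fin}, so ¬ack → ○¬fin is false there. This is the first violation.

4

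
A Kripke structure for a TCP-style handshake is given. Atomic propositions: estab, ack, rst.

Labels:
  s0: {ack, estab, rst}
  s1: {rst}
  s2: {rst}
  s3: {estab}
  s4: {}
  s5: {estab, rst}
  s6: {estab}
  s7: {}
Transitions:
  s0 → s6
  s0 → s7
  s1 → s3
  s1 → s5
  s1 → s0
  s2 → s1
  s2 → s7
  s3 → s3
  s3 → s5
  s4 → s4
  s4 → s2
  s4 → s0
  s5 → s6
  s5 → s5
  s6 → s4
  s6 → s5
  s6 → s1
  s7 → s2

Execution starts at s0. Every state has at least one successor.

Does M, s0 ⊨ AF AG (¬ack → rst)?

Violated

States satisfying AG (¬ack → rst): ∅.
States satisfying AF AG (¬ack → rst): ∅.
There is a path from s0 along which AG (¬ack → rst) never holds.
s0 ∉ Sat(AF AG (¬ack → rst)).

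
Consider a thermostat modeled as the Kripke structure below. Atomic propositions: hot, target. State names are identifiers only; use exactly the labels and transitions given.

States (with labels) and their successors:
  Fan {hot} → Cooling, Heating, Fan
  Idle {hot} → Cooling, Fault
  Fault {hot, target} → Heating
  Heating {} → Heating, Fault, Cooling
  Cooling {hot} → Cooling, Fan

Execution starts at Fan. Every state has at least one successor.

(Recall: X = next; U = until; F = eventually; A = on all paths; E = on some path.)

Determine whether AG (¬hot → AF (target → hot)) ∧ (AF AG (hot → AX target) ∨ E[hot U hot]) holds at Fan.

Yes

States satisfying ¬hot → AF (target → hot): {Fan, Idle, Fault, Heating, Cooling}.
States satisfying AG (¬hot → AF (target → hot)): {Fan, Idle, Fault, Heating, Cooling}.
States satisfying AG (hot → AX target): ∅.
States satisfying AF AG (hot → AX target): ∅.
States satisfying hot: {Fan, Idle, Fault, Cooling}.
States satisfying E[hot U hot]: {Fan, Idle, Fault, Cooling}.
States satisfying AF AG (hot → AX target) ∨ E[hot U hot]: {Fan, Idle, Fault, Cooling}.
States satisfying AG (¬hot → AF (target → hot)) ∧ (AF AG (hot → AX target) ∨ E[hot U hot]): {Fan, Idle, Fault, Cooling}.
Fan ∈ Sat(AG (¬hot → AF (target → hot)) ∧ (AF AG (hot → AX target) ∨ E[hot U hot])).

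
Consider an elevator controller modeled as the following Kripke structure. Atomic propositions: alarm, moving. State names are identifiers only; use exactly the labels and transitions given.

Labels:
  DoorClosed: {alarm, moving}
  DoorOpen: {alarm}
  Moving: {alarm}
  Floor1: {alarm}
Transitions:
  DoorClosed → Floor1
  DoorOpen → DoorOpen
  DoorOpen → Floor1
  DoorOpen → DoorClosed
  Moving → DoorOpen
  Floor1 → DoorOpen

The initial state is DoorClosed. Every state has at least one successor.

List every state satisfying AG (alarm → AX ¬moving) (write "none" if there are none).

none

States satisfying alarm → AX ¬moving: {DoorClosed, Moving, Floor1}.
States satisfying AG (alarm → AX ¬moving): ∅.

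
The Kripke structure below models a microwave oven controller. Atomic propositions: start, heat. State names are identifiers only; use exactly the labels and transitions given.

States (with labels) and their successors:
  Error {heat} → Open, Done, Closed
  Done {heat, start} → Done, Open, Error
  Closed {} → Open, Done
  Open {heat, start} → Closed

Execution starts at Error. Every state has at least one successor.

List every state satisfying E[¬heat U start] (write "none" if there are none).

States satisfying ¬heat: {Closed}.
States satisfying start: {Done, Open}.
States satisfying E[¬heat U start]: {Done, Closed, Open}.

{Done, Closed, Open}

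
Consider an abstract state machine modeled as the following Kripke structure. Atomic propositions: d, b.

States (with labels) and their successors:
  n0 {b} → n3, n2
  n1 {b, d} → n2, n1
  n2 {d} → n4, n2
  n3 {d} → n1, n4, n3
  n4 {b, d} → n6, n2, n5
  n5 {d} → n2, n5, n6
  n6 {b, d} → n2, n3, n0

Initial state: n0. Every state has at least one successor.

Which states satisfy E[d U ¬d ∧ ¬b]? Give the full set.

States satisfying d: {n1, n2, n3, n4, n5, n6}.
States satisfying ¬d ∧ ¬b: ∅.
States satisfying E[d U ¬d ∧ ¬b]: ∅.

none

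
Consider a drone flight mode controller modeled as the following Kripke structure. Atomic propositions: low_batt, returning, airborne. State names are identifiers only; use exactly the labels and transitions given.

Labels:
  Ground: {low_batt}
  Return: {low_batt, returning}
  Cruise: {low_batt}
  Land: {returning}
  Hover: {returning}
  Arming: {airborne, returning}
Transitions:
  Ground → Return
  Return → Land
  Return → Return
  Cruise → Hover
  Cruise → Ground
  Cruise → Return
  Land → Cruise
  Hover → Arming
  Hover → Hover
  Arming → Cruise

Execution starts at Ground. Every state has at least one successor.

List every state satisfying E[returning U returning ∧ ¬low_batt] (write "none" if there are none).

{Return, Land, Hover, Arming}

States satisfying returning: {Return, Land, Hover, Arming}.
States satisfying returning ∧ ¬low_batt: {Land, Hover, Arming}.
States satisfying E[returning U returning ∧ ¬low_batt]: {Return, Land, Hover, Arming}.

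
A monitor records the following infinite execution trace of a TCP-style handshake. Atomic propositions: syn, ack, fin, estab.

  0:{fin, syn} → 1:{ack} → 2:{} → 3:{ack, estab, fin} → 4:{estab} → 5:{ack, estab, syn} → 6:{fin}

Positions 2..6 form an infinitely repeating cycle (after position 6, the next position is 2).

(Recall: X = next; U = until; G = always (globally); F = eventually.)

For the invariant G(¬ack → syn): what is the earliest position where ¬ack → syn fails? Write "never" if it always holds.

2

Check ¬ack → syn at each position in order: 0 ✓, 1 ✓.
At position 2 the labels are {}, so ¬ack → syn is false there. This is the first violation.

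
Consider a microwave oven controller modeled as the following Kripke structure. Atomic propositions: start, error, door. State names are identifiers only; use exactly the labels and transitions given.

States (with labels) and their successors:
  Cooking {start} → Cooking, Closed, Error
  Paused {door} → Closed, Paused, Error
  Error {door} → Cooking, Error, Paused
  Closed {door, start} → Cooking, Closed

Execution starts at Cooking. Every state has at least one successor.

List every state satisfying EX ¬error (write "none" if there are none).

States satisfying ¬error: {Cooking, Paused, Error, Closed}.
States satisfying EX ¬error: {Cooking, Paused, Error, Closed}.

{Cooking, Paused, Error, Closed}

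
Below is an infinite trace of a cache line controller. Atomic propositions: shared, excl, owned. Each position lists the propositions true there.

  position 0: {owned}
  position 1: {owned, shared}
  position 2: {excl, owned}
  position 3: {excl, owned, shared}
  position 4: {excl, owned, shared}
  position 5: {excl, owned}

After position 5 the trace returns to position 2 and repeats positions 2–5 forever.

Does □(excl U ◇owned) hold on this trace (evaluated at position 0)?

excl U ◇owned holds at every position 0..5, and those are all positions ever visited, so □(excl U ◇owned) holds.

Holds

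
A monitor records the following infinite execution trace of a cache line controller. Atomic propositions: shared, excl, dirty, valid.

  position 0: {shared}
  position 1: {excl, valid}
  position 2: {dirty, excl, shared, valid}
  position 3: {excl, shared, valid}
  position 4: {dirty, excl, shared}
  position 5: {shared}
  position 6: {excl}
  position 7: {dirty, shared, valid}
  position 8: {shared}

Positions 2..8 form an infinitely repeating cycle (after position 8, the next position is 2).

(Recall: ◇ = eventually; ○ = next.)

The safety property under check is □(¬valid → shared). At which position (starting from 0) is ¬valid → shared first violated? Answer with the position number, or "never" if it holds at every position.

6

Check ¬valid → shared at each position in order: 0 ✓, 1 ✓, 2 ✓, 3 ✓, 4 ✓, 5 ✓.
At position 6 the labels are {excl}, so ¬valid → shared is false there. This is the first violation.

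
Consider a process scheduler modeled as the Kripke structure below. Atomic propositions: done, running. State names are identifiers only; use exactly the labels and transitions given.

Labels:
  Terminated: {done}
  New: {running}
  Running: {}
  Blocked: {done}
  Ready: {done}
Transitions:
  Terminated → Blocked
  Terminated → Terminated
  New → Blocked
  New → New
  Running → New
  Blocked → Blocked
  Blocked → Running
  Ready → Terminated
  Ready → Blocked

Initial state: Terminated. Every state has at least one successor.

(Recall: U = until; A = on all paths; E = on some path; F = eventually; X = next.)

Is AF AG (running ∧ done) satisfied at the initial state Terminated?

No

States satisfying AG (running ∧ done): ∅.
States satisfying AF AG (running ∧ done): ∅.
There is a path from Terminated along which AG (running ∧ done) never holds.
Terminated ∉ Sat(AF AG (running ∧ done)).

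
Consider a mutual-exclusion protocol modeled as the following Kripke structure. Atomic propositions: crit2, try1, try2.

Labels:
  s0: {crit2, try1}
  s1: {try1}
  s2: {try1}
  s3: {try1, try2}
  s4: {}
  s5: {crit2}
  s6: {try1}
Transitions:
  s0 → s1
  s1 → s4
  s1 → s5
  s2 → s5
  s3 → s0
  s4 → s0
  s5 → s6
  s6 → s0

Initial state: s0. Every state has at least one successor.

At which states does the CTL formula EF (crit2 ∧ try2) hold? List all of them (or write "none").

States satisfying crit2 ∧ try2: ∅.
States satisfying EF (crit2 ∧ try2): ∅.

none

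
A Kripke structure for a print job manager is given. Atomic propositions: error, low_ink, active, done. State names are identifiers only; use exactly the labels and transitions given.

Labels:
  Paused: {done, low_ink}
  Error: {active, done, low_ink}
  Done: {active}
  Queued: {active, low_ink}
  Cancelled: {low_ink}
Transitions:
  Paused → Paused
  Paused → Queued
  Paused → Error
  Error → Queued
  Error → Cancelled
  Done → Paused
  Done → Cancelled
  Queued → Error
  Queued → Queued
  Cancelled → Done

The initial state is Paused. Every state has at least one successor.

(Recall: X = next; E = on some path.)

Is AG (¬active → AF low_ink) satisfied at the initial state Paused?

States satisfying ¬active → AF low_ink: {Paused, Error, Done, Queued, Cancelled}.
States satisfying AG (¬active → AF low_ink): {Paused, Error, Done, Queued, Cancelled}.
Every state reachable from Paused satisfies ¬active → AF low_ink.
Paused ∈ Sat(AG (¬active → AF low_ink)).

Yes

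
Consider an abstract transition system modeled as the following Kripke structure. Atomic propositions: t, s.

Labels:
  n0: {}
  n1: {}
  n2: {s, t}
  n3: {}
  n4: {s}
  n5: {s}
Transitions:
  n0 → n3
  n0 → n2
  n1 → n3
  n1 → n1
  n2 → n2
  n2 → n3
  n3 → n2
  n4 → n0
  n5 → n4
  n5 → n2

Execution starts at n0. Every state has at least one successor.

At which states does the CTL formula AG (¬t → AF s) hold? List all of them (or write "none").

States satisfying ¬t → AF s: {n0, n2, n3, n4, n5}.
States satisfying AG (¬t → AF s): {n0, n2, n3, n4, n5}.

{n0, n2, n3, n4, n5}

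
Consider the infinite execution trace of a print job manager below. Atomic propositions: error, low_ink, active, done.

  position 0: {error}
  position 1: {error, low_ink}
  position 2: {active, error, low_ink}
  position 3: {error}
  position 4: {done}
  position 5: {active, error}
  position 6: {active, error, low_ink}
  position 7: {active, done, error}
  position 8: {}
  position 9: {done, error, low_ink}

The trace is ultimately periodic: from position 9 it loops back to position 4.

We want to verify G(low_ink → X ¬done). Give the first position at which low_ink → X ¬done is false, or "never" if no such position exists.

6

Check low_ink → X ¬done at each position in order: 0 ✓, 1 ✓, 2 ✓, 3 ✓, 4 ✓, 5 ✓.
At position 6 the labels are {active, error, low_ink} and the next position 7 has {active, done, error}, so low_ink → X ¬done is false there. This is the first violation.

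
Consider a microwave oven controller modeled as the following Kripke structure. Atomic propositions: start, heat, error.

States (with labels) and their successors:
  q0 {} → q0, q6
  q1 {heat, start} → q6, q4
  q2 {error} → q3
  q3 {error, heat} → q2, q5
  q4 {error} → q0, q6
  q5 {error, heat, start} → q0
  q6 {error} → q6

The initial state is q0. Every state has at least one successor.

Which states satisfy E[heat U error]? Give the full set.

States satisfying heat: {q1, q3, q5}.
States satisfying error: {q2, q3, q4, q5, q6}.
States satisfying E[heat U error]: {q1, q2, q3, q4, q5, q6}.

{q1, q2, q3, q4, q5, q6}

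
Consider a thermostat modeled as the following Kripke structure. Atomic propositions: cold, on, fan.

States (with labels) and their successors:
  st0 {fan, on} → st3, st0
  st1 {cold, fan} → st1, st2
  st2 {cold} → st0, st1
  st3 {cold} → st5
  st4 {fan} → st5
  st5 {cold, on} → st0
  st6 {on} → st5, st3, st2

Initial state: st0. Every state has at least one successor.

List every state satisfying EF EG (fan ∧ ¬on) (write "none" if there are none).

{st1, st2, st6}

States satisfying EG (fan ∧ ¬on): {st1}.
States satisfying EF EG (fan ∧ ¬on): {st1, st2, st6}.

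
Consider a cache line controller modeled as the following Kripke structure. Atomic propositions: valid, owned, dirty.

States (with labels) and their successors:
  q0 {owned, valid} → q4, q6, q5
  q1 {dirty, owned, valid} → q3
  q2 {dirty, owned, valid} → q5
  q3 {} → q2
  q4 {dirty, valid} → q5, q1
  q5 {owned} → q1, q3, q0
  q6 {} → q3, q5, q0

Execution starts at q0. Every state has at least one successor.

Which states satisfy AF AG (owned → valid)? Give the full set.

none

States satisfying AG (owned → valid): ∅.
States satisfying AF AG (owned → valid): ∅.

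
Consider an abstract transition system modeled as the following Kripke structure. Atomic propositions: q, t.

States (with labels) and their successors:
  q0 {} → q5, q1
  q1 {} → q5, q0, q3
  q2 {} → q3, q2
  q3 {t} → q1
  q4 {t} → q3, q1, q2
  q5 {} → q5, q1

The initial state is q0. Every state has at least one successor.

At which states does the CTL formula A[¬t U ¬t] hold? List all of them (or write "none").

{q0, q1, q2, q5}

States satisfying ¬t: {q0, q1, q2, q5}.
States satisfying A[¬t U ¬t]: {q0, q1, q2, q5}.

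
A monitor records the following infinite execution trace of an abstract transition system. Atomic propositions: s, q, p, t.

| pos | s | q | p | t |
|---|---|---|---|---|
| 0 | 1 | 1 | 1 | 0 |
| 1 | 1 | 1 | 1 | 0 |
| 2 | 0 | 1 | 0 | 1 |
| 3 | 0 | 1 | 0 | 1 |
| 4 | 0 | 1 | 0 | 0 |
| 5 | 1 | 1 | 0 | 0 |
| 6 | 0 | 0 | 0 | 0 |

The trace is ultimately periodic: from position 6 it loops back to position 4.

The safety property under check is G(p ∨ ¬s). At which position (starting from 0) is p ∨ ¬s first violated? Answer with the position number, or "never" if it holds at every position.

5

Check p ∨ ¬s at each position in order: 0 ✓, 1 ✓, 2 ✓, 3 ✓, 4 ✓.
At position 5 the labels are {q, s}, so p ∨ ¬s is false there. This is the first violation.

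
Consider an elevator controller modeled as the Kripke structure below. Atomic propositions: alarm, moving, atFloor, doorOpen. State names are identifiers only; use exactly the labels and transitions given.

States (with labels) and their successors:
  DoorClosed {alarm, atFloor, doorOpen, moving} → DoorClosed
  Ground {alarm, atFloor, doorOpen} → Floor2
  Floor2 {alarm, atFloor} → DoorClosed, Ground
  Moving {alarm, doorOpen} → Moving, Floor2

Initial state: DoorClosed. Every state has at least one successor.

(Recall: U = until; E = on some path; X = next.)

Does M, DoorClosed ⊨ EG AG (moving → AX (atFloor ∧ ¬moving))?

Violated

States satisfying AG (moving → AX (atFloor ∧ ¬moving)): ∅.
States satisfying EG AG (moving → AX (atFloor ∧ ¬moving)): ∅.
No suitable path/successor from DoorClosed witnesses the formula.
DoorClosed ∉ Sat(EG AG (moving → AX (atFloor ∧ ¬moving))).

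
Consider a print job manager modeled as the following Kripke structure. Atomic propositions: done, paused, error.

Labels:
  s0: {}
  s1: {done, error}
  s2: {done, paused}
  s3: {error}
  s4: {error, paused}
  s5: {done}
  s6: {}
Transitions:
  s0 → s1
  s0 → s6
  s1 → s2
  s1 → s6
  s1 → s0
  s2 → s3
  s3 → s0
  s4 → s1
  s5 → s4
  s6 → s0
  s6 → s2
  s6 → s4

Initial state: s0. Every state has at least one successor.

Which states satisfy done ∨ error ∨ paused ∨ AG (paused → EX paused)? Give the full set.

{s1, s2, s3, s4, s5}

States satisfying done ∨ error: {s1, s2, s3, s4, s5}.
States satisfying done ∨ error ∨ paused: {s1, s2, s3, s4, s5}.
States satisfying paused → EX paused: {s0, s1, s3, s5, s6}.
States satisfying AG (paused → EX paused): ∅.
States satisfying done ∨ error ∨ paused ∨ AG (paused → EX paused): {s1, s2, s3, s4, s5}.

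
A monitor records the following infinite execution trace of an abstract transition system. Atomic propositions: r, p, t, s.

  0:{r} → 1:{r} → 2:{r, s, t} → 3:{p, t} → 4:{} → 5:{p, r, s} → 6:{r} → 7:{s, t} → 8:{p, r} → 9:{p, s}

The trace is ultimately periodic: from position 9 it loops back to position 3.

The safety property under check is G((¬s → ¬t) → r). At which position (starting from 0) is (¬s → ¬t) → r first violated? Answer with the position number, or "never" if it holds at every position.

Check (¬s → ¬t) → r at each position in order: 0 ✓, 1 ✓, 2 ✓, 3 ✓.
At position 4 the labels are {}, so (¬s → ¬t) → r is false there. This is the first violation.

4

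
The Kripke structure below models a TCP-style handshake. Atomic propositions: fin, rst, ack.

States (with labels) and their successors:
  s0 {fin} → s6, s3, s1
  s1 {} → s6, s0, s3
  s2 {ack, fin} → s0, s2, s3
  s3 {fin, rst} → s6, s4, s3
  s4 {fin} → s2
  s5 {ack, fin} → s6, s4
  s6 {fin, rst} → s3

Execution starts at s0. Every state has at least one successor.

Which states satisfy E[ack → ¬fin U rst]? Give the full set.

States satisfying ack → ¬fin: {s0, s1, s3, s4, s6}.
States satisfying rst: {s3, s6}.
States satisfying E[ack → ¬fin U rst]: {s0, s1, s3, s6}.

{s0, s1, s3, s6}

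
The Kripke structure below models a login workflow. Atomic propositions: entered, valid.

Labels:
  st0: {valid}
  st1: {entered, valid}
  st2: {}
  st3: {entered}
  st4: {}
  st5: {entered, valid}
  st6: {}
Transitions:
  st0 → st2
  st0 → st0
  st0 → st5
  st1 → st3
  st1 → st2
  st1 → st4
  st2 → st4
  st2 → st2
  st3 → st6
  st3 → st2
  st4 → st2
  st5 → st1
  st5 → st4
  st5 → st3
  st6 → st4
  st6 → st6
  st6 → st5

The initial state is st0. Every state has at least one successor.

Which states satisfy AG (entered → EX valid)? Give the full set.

{st2, st4}

States satisfying entered → EX valid: {st0, st2, st4, st5, st6}.
States satisfying AG (entered → EX valid): {st2, st4}.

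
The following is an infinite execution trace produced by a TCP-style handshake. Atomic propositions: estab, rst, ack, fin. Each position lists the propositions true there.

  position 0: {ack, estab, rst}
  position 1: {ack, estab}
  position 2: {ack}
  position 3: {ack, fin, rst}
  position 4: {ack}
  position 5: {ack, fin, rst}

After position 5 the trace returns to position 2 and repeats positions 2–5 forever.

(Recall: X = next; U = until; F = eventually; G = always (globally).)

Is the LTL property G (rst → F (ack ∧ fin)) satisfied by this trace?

Holds

rst → F (ack ∧ fin) holds at every position 0..5, and those are all positions ever visited, so G (rst → F (ack ∧ fin)) holds.
Positions where rst holds: 0, 3, 5.
Check F (ack ∧ fin) at each: 0→ok, 3→ok, 5→ok.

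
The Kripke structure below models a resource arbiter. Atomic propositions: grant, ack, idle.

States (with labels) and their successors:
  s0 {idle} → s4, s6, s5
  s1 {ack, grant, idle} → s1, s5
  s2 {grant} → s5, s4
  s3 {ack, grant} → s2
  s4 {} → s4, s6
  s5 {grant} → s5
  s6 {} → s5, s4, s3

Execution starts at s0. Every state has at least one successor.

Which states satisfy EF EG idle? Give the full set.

{s1}

States satisfying EG idle: {s1}.
States satisfying EF EG idle: {s1}.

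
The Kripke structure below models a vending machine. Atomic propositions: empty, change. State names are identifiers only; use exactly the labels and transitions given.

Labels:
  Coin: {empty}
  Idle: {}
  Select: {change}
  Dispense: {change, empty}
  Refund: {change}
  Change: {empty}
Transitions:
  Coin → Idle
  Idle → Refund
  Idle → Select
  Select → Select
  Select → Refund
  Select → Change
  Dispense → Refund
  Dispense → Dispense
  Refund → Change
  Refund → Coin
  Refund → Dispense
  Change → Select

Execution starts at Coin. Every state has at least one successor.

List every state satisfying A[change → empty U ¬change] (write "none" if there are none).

{Coin, Idle, Change}

States satisfying change → empty: {Coin, Idle, Dispense, Change}.
States satisfying ¬change: {Coin, Idle, Change}.
States satisfying A[change → empty U ¬change]: {Coin, Idle, Change}.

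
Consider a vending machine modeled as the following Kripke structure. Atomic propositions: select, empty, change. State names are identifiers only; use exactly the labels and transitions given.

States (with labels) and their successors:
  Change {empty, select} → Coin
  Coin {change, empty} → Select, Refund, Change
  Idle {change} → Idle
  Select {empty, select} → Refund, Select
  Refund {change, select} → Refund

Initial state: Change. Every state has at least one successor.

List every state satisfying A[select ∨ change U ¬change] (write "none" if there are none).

{Change, Select}

States satisfying select ∨ change: {Change, Coin, Idle, Select, Refund}.
States satisfying ¬change: {Change, Select}.
States satisfying A[select ∨ change U ¬change]: {Change, Select}.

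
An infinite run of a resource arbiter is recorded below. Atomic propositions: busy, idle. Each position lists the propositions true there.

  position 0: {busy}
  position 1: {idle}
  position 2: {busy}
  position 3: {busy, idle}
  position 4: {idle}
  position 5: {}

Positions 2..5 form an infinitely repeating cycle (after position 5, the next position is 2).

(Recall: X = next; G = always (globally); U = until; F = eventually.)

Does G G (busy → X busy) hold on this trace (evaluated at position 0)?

No

G (busy → X busy) must hold at every position from 0 onward. It fails at position 0, so G G (busy → X busy) is false.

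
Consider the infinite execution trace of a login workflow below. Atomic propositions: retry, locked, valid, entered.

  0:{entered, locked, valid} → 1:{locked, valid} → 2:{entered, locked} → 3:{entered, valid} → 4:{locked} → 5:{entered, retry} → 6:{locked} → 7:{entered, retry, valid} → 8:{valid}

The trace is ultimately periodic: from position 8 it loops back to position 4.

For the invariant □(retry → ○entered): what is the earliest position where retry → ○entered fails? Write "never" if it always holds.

Check retry → ○entered at each position in order: 0 ✓, 1 ✓, 2 ✓, 3 ✓, 4 ✓.
At position 5 the labels are {entered, retry} and the next position 6 has {locked}, so retry → ○entered is false there. This is the first violation.

5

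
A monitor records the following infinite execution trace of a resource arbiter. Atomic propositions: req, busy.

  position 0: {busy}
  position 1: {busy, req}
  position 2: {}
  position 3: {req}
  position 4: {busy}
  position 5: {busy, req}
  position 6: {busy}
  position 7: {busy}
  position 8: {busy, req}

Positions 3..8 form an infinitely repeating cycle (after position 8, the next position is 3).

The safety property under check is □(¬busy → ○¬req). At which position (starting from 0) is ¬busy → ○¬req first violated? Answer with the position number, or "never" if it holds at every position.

Check ¬busy → ○¬req at each position in order: 0 ✓, 1 ✓.
At position 2 the labels are {} and the next position 3 has {req}, so ¬busy → ○¬req is false there. This is the first violation.

2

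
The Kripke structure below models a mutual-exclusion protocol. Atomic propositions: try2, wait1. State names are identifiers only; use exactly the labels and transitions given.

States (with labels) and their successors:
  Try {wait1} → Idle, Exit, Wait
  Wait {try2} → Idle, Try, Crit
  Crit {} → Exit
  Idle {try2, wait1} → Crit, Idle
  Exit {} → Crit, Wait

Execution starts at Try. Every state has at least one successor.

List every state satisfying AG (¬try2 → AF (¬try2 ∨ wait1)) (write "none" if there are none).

{Try, Wait, Crit, Idle, Exit}

States satisfying ¬try2 → AF (¬try2 ∨ wait1): {Try, Wait, Crit, Idle, Exit}.
States satisfying AG (¬try2 → AF (¬try2 ∨ wait1)): {Try, Wait, Crit, Idle, Exit}.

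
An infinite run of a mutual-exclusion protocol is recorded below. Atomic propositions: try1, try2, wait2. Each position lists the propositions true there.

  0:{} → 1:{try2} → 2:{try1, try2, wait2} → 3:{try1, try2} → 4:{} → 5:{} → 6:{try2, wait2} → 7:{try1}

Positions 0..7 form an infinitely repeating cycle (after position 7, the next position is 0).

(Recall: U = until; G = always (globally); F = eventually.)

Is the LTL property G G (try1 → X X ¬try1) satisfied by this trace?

G (try1 → X X ¬try1) holds at every position 0..7, and those are all positions ever visited, so G G (try1 → X X ¬try1) holds.

Holds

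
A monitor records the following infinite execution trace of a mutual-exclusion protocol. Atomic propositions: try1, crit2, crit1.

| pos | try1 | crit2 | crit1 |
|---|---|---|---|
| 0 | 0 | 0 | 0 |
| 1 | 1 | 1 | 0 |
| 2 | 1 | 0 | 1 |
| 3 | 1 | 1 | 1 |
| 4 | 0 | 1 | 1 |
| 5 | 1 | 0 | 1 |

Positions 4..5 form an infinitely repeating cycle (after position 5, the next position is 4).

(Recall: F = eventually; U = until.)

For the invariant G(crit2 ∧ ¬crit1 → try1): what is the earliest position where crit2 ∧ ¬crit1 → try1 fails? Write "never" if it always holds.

never

crit2 ∧ ¬crit1 → try1 holds at every position 0..5, and those are all the positions the trace ever visits, so the invariant G(crit2 ∧ ¬crit1 → try1) is never violated.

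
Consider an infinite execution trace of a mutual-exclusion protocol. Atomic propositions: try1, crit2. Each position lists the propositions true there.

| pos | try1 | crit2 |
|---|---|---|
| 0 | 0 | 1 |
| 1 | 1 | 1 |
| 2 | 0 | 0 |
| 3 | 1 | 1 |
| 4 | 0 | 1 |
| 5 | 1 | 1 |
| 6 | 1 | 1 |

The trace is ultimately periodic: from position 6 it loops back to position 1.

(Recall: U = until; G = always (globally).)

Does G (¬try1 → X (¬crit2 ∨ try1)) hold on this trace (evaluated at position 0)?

¬try1 → X (¬crit2 ∨ try1) holds at every position 0..6, and those are all positions ever visited, so G (¬try1 → X (¬crit2 ∨ try1)) holds.
Positions where ¬try1 holds: 0, 2, 4.
Check X (¬crit2 ∨ try1) at each: 0→ok, 2→ok, 4→ok.

Yes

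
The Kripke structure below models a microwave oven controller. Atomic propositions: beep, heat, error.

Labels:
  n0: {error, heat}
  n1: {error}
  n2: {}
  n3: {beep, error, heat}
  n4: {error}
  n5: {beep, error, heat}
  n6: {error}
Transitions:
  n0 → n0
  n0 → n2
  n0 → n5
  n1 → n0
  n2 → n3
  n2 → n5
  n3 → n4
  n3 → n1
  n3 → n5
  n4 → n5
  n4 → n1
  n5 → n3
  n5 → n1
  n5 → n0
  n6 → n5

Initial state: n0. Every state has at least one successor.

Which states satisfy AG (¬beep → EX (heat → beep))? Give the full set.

none

States satisfying ¬beep → EX (heat → beep): {n0, n2, n3, n4, n5, n6}.
States satisfying AG (¬beep → EX (heat → beep)): ∅.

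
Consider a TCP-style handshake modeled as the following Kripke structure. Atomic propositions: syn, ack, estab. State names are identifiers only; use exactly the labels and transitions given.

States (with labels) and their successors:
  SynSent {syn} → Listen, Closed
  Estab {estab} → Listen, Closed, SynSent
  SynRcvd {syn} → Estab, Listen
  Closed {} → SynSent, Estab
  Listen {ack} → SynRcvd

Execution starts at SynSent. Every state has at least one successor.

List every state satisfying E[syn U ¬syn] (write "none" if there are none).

{SynSent, Estab, SynRcvd, Closed, Listen}

States satisfying syn: {SynSent, SynRcvd}.
States satisfying ¬syn: {Estab, Closed, Listen}.
States satisfying E[syn U ¬syn]: {SynSent, Estab, SynRcvd, Closed, Listen}.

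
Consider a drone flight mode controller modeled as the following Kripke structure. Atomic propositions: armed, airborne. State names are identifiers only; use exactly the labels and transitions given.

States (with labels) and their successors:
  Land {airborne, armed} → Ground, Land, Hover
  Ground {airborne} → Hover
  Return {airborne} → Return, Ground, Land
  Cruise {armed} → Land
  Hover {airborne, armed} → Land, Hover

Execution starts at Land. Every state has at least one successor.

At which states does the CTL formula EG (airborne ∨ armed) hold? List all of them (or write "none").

States satisfying airborne ∨ armed: {Land, Ground, Return, Cruise, Hover}.
States satisfying EG (airborne ∨ armed): {Land, Ground, Return, Cruise, Hover}.

{Land, Ground, Return, Cruise, Hover}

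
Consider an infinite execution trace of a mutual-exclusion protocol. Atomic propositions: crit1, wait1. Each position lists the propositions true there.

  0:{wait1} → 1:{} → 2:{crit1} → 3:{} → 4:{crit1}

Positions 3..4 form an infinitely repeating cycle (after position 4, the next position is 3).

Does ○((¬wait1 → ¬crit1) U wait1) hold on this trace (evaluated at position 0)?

The position after 0 is 1; (¬wait1 → ¬crit1) U wait1 is false there.

Does not hold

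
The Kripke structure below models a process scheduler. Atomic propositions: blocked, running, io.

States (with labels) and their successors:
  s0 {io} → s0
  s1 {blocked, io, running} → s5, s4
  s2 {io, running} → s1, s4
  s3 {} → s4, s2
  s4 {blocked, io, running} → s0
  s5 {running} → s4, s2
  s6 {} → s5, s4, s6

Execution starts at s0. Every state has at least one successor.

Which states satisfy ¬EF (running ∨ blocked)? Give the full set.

{s0}

States satisfying running ∨ blocked: {s1, s2, s4, s5}.
States satisfying EF (running ∨ blocked): {s1, s2, s3, s4, s5, s6}.
States satisfying ¬EF (running ∨ blocked): {s0}.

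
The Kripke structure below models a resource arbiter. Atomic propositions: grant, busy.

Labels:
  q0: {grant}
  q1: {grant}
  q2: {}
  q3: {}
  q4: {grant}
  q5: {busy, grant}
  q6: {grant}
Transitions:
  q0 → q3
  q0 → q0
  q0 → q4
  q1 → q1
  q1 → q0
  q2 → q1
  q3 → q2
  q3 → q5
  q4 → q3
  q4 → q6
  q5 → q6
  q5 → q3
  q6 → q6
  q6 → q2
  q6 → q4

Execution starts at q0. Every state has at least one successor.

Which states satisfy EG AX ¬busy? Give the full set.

{q0, q1, q2, q4, q5, q6}

States satisfying AX ¬busy: {q0, q1, q2, q4, q5, q6}.
States satisfying EG AX ¬busy: {q0, q1, q2, q4, q5, q6}.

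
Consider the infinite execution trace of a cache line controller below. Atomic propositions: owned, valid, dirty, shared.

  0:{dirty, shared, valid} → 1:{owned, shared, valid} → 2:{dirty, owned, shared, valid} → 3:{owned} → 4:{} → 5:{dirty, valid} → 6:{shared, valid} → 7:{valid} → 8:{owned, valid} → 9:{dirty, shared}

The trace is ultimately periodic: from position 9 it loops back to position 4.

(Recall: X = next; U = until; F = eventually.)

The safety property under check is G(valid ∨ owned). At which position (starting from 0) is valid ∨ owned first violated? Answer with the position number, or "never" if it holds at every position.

Check valid ∨ owned at each position in order: 0 ✓, 1 ✓, 2 ✓, 3 ✓.
At position 4 the labels are {}, so valid ∨ owned is false there. This is the first violation.

4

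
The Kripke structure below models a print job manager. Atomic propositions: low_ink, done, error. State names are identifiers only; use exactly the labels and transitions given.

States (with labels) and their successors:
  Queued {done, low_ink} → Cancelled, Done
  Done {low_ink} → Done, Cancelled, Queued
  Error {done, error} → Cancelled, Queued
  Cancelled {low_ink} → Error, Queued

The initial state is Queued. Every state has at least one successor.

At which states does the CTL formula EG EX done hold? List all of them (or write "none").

{Done, Error, Cancelled}

States satisfying EX done: {Done, Error, Cancelled}.
States satisfying EG EX done: {Done, Error, Cancelled}.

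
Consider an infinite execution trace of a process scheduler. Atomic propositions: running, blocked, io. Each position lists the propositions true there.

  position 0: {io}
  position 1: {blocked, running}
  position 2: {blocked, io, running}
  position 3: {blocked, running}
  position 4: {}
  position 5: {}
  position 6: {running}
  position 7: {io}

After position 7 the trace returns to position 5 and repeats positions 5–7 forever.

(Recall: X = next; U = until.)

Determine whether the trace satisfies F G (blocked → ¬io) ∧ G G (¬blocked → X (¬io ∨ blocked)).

No

G (blocked → ¬io) holds at position 3, which is reachable from 0, so F G (blocked → ¬io) holds.
G (¬blocked → X (¬io ∨ blocked)) must hold at every position from 0 onward. It fails at position 0, so G G (¬blocked → X (¬io ∨ blocked)) is false.
At position 0: F G (blocked → ¬io) is true; G G (¬blocked → X (¬io ∨ blocked)) is false; so F G (blocked → ¬io) ∧ G G (¬blocked → X (¬io ∨ blocked)) is false.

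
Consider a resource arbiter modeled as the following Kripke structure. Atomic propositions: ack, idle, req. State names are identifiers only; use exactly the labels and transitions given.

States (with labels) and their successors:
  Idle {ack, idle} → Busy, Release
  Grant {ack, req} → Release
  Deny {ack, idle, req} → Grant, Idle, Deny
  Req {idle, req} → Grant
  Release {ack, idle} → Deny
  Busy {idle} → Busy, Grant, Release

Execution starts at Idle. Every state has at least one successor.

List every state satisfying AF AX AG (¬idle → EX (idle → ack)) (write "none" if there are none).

States satisfying AX AG (¬idle → EX (idle → ack)): {Idle, Grant, Deny, Req, Release, Busy}.
States satisfying AF AX AG (¬idle → EX (idle → ack)): {Idle, Grant, Deny, Req, Release, Busy}.

{Idle, Grant, Deny, Req, Release, Busy}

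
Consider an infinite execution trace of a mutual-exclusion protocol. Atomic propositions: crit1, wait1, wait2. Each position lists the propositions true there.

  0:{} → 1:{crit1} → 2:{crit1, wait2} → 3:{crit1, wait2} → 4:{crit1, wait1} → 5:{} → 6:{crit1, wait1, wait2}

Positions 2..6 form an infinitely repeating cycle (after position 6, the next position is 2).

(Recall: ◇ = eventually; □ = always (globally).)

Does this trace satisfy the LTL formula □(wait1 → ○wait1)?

wait1 → ○wait1 must hold at every position from 0 onward. It fails at position 4, so □(wait1 → ○wait1) is false.
Positions where wait1 holds: 4, 6.
Check ○wait1 at each: 4→fails, 6→fails.

No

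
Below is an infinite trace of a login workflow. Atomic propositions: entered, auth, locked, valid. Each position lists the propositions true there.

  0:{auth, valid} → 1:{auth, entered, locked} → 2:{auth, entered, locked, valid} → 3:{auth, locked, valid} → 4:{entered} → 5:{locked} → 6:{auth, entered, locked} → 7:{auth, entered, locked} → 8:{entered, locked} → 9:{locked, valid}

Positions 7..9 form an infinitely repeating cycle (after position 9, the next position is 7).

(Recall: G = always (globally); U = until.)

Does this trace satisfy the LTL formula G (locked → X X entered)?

No

locked → X X entered must hold at every position from 0 onward. It fails at position 1, so G (locked → X X entered) is false.
Positions where locked holds: 1, 2, 3, 5, 6, 7, 8, 9.
Check X X entered at each: 1→fails, 2→ok, 3→fails, 5→ok, 6→ok, 7→fails, 8→ok, 9→ok.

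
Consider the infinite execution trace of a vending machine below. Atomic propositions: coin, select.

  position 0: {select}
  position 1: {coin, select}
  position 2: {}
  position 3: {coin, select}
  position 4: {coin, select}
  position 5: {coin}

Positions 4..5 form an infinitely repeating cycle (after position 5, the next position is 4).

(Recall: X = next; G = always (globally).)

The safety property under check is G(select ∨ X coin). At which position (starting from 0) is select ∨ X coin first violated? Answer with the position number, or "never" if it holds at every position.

never

select ∨ X coin holds at every position 0..5, and those are all the positions the trace ever visits, so the invariant G(select ∨ X coin) is never violated.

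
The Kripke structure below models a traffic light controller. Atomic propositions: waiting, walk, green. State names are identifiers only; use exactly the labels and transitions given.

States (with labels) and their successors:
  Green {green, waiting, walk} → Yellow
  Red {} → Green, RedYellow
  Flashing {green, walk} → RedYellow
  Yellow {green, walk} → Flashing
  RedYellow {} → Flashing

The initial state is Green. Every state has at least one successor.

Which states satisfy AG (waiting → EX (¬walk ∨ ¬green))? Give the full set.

States satisfying waiting → EX (¬walk ∨ ¬green): {Red, Flashing, Yellow, RedYellow}.
States satisfying AG (waiting → EX (¬walk ∨ ¬green)): {Flashing, Yellow, RedYellow}.

{Flashing, Yellow, RedYellow}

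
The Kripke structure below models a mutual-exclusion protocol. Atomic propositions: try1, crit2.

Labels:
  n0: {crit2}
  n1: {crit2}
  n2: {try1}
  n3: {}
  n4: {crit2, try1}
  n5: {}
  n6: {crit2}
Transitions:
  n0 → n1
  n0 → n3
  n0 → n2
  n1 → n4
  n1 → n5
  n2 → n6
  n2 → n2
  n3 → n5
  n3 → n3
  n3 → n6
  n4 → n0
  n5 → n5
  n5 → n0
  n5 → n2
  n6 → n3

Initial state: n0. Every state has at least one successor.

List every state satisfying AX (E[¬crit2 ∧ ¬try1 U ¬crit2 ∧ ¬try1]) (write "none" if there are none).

States satisfying E[¬crit2 ∧ ¬try1 U ¬crit2 ∧ ¬try1]: {n3, n5}.
States satisfying AX (E[¬crit2 ∧ ¬try1 U ¬crit2 ∧ ¬try1]): {n6}.

{n6}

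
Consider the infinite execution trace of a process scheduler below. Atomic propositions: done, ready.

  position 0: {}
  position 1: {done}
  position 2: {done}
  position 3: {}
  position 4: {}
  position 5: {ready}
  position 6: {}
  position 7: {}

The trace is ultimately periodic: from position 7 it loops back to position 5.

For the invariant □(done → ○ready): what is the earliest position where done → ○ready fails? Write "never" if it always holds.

Check done → ○ready at each position in order: 0 ✓.
At position 1 the labels are {done} and the next position 2 has {done}, so done → ○ready is false there. This is the first violation.

1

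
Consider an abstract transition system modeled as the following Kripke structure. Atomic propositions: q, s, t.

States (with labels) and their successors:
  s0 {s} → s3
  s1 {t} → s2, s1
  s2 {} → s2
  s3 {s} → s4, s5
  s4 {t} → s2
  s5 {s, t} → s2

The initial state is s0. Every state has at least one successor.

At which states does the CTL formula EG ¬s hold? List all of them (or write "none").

States satisfying ¬s: {s1, s2, s4}.
States satisfying EG ¬s: {s1, s2, s4}.

{s1, s2, s4}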